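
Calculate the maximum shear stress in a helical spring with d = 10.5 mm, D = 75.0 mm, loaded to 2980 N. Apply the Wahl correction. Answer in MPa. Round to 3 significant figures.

594 MPa

Spring index C = D/d = 75.0/10.5 = 7.1429
K_W = (4C−1)/(4C−4) + 0.615/C = 27.571/24.571 + 0.0861 = 1.2082
τ₀ = 8FD/(πd³) = 8·2980·75.0/(π·10.5³) = 1.788e+06/3636.8 = 491.64 MPa
τ_max = K·τ₀ = 1.2082 × 491.64 = 594 MPa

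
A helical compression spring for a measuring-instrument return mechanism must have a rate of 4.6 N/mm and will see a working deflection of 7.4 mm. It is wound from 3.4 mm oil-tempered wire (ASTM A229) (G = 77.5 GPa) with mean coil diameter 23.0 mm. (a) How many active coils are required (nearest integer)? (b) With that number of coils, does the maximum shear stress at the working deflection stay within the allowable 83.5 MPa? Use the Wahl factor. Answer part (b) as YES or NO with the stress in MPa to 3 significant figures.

(a) 23 coils; (b) YES, τ_max = 62.3 MPa

N_a = Gd⁴/(8D³k) = (77.5×10³)(3.4⁴)/(8·23.0³·4.6) = 23.13 → N_a = 23
Actual rate k = Gd⁴/(8D³·23) = 4.6261 N/mm
Working load F = kδ = 4.6261·7.4 = 34.233 N
C = 23.0/3.4 = 6.7647; K_W = (4C−1)/(4C−4)+0.615/C = 1.2210
τ_max = K_W·8FD/(πd³) = 1.2210·51.013 = 62.287 MPa
τ_max ≤ 83.5 MPa → acceptable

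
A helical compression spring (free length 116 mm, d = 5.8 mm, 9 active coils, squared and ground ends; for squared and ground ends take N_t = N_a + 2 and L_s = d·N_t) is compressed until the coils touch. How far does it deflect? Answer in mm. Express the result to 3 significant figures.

52.2 mm

N_t = 11; L_s = 5.8·11 = 63.8 mm
δ_solid = L₀ − L_s = 116 − 63.8 = 52.2 mm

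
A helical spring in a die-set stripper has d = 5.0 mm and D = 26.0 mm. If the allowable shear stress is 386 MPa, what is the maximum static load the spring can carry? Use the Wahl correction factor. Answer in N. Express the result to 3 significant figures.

562 N

C = D/d = 26.0/5.0 = 5.2000
K_W = (4C−1)/(4C−4) + 0.615/C = 19.800/16.800 + 0.1183 = 1.2968
τ_max = K·8FD/(πd³) → F_max = τ_allow·πd³/(8DK)
F_max = 386·π·5.0³/(8·26.0·1.2968) = 1.5158e+05/269.74 = 561.95 N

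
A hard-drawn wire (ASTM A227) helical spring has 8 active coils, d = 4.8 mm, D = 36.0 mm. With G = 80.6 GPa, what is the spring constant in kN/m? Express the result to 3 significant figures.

k = Gd⁴/(8D³N_a) = (80.6×10³ × 4.8⁴) / (8 × 36.0³ × 8)
  = 4.27858e+07 / 2.98598e+06 = 14.329 N/mm

14.3 kN/m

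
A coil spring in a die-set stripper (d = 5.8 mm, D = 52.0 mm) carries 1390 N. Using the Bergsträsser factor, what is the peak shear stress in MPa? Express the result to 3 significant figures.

1090 MPa

Spring index C = D/d = 52.0/5.8 = 8.9655
K_B = (4C+2)/(4C−3) = 37.862/32.862 = 1.1522
τ₀ = 8FD/(πd³) = 8·1390·52.0/(π·5.8³) = 578240/612.96 = 943.35 MPa
τ_max = K·τ₀ = 1.1522 × 943.35 = 1086.9 MPa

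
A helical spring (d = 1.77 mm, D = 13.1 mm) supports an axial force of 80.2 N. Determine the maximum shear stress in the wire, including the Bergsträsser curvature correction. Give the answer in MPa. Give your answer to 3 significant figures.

573 MPa

Spring index C = D/d = 13.1/1.77 = 7.4011
K_B = (4C+2)/(4C−3) = 31.605/26.605 = 1.1879
τ₀ = 8FD/(πd³) = 8·80.2·13.1/(π·1.77³) = 8404.96/17.421 = 482.47 MPa
τ_max = K·τ₀ = 1.1879 × 482.47 = 573.14 MPa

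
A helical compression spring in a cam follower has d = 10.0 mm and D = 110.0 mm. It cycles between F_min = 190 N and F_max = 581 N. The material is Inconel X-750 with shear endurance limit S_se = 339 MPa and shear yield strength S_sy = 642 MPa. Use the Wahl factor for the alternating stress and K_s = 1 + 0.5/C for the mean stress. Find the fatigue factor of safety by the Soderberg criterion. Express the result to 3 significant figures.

2.79

C = D/d = 110.0/10.0 = 11.0000; K_W = (4C−1)/(4C−4)+0.615/C = 1.1309; K_s = 1+0.5/C = 1.0455
F_a = (F_max−F_min)/2 = 195.5 N; F_m = (F_max+F_min)/2 = 385.5 N
τ_a = K_W·8F_aD/(πd³) = 1.1309 × 54.762 = 61.931 MPa
τ_m = K_s·8F_mD/(πd³) = 1.0455 × 107.98 = 112.89 MPa
Soderberg: 1/n_f = τ_a/S_se + τ_m/S_sy = 61.931/339 + 112.89/642 = 0.18269 + 0.17584 = 0.35853
n_f = 1/0.35853 = 2.789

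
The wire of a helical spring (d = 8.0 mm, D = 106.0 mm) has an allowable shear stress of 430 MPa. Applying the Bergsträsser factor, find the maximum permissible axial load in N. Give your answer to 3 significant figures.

741 N

C = D/d = 106.0/8.0 = 13.2500
K_B = (4C+2)/(4C−3) = 55.000/50.000 = 1.1000
τ_max = K·8FD/(πd³) → F_max = τ_allow·πd³/(8DK)
F_max = 430·π·8.0³/(8·106.0·1.1000) = 6.9165e+05/932.8 = 741.48 N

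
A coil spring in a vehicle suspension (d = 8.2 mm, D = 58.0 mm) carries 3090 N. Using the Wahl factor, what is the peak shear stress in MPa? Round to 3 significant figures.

Spring index C = D/d = 58.0/8.2 = 7.0732
K_W = (4C−1)/(4C−4) + 0.615/C = 27.293/24.293 + 0.0869 = 1.2104
τ₀ = 8FD/(πd³) = 8·3090·58.0/(π·8.2³) = 1.43376e+06/1732.2 = 827.72 MPa
τ_max = K·τ₀ = 1.2104 × 827.72 = 1001.9 MPa

1000 MPa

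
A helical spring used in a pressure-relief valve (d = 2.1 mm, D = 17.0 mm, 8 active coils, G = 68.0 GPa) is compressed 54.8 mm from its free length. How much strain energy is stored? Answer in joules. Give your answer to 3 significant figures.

k = Gd⁴/(8D³N_a) = (68.0×10³)(2.1⁴)/(8·17.0³·8) = 4.2059 N/mm
U = ½kδ² = 0.5 × 4.2059 × 54.8² = 6315.2 N·mm = 6.3152 J

6.32 J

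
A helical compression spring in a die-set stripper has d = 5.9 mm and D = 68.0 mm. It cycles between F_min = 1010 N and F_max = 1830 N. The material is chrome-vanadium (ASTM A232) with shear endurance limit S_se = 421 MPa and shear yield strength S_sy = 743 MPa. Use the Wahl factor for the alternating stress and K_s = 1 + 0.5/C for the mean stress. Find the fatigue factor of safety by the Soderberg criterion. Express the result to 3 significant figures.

C = D/d = 68.0/5.9 = 11.5254; K_W = (4C−1)/(4C−4)+0.615/C = 1.1246; K_s = 1+0.5/C = 1.0434
F_a = (F_max−F_min)/2 = 410 N; F_m = (F_max+F_min)/2 = 1420 N
τ_a = K_W·8F_aD/(πd³) = 1.1246 × 345.68 = 388.76 MPa
τ_m = K_s·8F_mD/(πd³) = 1.0434 × 1197.2 = 1249.2 MPa
Soderberg: 1/n_f = τ_a/S_se + τ_m/S_sy = 388.76/421 + 1249.2/743 = 0.92342 + 1.68126 = 2.6047
n_f = 1/2.6047 = 0.3839

0.384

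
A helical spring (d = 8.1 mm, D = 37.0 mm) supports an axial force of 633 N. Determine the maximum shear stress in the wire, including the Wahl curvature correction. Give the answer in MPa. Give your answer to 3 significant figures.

Spring index C = D/d = 37.0/8.1 = 4.5679
K_W = (4C−1)/(4C−4) + 0.615/C = 17.272/14.272 + 0.1346 = 1.3448
τ₀ = 8FD/(πd³) = 8·633·37.0/(π·8.1³) = 187368/1669.6 = 112.23 MPa
τ_max = K·τ₀ = 1.3448 × 112.23 = 150.93 MPa

151 MPa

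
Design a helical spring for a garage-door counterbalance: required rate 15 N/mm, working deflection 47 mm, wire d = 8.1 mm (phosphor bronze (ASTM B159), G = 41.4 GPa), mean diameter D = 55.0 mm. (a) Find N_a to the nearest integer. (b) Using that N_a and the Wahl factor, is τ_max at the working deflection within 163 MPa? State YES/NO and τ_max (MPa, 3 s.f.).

(a) 9 coils; (b) NO, τ_max = 225 MPa

N_a = Gd⁴/(8D³k) = (41.4×10³)(8.1⁴)/(8·55.0³·15) = 8.926 → N_a = 9
Actual rate k = Gd⁴/(8D³·9) = 14.877 N/mm
Working load F = kδ = 14.877·47 = 699.23 N
C = 55.0/8.1 = 6.7901; K_W = (4C−1)/(4C−4)+0.615/C = 1.2201
τ_max = K_W·8FD/(πd³) = 1.2201·184.27 = 224.83 MPa
τ_max > 163 MPa → exceeds allowable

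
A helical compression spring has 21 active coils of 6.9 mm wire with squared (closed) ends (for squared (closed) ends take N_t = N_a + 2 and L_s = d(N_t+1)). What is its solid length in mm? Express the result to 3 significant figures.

166 mm

squared (closed) ends: N_t = N_a + 2 = 21 + 2 = 23
L_s = d·(N_t+1) = 6.9 × 24 = 165.6 mm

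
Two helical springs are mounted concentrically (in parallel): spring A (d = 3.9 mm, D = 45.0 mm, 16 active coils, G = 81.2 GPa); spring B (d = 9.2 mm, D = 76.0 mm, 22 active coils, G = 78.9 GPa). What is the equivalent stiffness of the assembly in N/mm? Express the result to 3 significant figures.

k_A = Gd⁴/(8D³N_a) = (81.2×10³)(3.9⁴)/(8·45.0³·16) = 1.6105 N/mm
k_B = Gd⁴/(8D³N_a) = (78.9×10³)(9.2⁴)/(8·76.0³·22) = 7.316 N/mm
Parallel: k_eq = 1.6105 + 7.316 = 8.9265 N/mm

8.93 N/mm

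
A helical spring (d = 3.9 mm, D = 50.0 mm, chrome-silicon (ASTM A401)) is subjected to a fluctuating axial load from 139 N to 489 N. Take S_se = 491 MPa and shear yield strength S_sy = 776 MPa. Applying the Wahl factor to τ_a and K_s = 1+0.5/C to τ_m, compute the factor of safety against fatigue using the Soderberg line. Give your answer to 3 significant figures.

C = D/d = 50.0/3.9 = 12.8205; K_W = (4C−1)/(4C−4)+0.615/C = 1.1114; K_s = 1+0.5/C = 1.0390
F_a = (F_max−F_min)/2 = 175 N; F_m = (F_max+F_min)/2 = 314 N
τ_a = K_W·8F_aD/(πd³) = 1.1114 × 375.62 = 417.48 MPa
τ_m = K_s·8F_mD/(πd³) = 1.0390 × 673.98 = 700.26 MPa
Soderberg: 1/n_f = τ_a/S_se + τ_m/S_sy = 417.48/491 + 700.26/776 = 0.85026 + 0.90240 = 1.7527
n_f = 1/1.7527 = 0.5706

0.571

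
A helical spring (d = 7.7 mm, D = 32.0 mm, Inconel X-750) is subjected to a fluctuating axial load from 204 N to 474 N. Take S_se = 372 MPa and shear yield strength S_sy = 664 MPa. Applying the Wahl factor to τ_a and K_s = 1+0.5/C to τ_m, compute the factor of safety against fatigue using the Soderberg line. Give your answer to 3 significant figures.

5.21

C = D/d = 32.0/7.7 = 4.1558; K_W = (4C−1)/(4C−4)+0.615/C = 1.3856; K_s = 1+0.5/C = 1.1203
F_a = (F_max−F_min)/2 = 135 N; F_m = (F_max+F_min)/2 = 339 N
τ_a = K_W·8F_aD/(πd³) = 1.3856 × 24.096 = 33.389 MPa
τ_m = K_s·8F_mD/(πd³) = 1.1203 × 60.509 = 67.789 MPa
Soderberg: 1/n_f = τ_a/S_se + τ_m/S_sy = 33.389/372 + 67.789/664 = 0.08976 + 0.10209 = 0.19185
n_f = 1/0.19185 = 5.213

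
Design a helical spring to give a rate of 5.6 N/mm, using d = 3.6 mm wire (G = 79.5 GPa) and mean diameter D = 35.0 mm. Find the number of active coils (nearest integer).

7

N_a = Gd⁴/(8D³k) = (79.5×10³ × 3.6⁴)/(8 × 35.0³ × 5.6)
    = 1.33529e+07 / 1.9208e+06 = 6.952 → 7 coils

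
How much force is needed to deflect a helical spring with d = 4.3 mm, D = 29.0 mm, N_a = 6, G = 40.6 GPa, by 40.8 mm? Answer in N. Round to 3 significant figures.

484 N

k = Gd⁴/(8D³N_a) = (40.6×10³)(4.3⁴)/(8·29.0³·6) = 11.857 N/mm
F = k·δ = 11.857 × 40.8 = 483.75 N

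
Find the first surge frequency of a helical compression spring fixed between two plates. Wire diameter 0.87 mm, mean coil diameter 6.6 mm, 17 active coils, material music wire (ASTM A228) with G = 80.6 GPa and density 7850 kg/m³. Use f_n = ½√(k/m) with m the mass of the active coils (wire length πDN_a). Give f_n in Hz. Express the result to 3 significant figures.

424 Hz

k = Gd⁴/(8D³N_a) = (80.6×10³)(0.87⁴)/(8·6.6³·17) = 1.181 N/mm = 1181 N/m
Wire length L = πDN_a = π·6.6·17 = 352.49 mm
m = ρ·(πd²/4)·L = 7850 × 0.59447×10⁻⁶ m² × 0.35249 m = 0.0016449 kg
f_n = ½√(k/m) = 0.5·√(1181/0.0016449) = 0.5·√(7.1796e+05) = 423.66 Hz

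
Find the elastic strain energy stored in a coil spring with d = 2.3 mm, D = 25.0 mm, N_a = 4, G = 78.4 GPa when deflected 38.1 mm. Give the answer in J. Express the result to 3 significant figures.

3.18 J

k = Gd⁴/(8D³N_a) = (78.4×10³)(2.3⁴)/(8·25.0³·4) = 4.3879 N/mm
U = ½kδ² = 0.5 × 4.3879 × 38.1² = 3184.8 N·mm = 3.1848 J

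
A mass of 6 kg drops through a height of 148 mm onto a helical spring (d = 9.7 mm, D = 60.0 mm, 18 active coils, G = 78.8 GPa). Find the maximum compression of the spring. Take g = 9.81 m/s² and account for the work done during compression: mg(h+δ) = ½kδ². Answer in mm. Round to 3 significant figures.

30.6 mm

k = Gd⁴/(8D³N_a) = (78.8×10³)(9.7⁴)/(8·60.0³·18) = 22.428 N/mm
W = mg = 6 × 9.81 = 58.86 N
½kδ² − Wδ − Wh = 0 → δ = (W + √(W² + 2kWh))/k
δ = (58.86 + √(3464.5 + 390759))/22.428 = (58.86 + 627.87)/22.428 = 30.619 mm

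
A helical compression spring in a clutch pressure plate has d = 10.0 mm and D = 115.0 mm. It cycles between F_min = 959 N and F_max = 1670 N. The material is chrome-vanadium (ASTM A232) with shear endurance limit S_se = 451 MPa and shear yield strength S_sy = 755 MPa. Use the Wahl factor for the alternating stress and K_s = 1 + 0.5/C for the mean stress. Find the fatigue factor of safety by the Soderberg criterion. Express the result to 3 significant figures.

1.26

C = D/d = 115.0/10.0 = 11.5000; K_W = (4C−1)/(4C−4)+0.615/C = 1.1249; K_s = 1+0.5/C = 1.0435
F_a = (F_max−F_min)/2 = 355.5 N; F_m = (F_max+F_min)/2 = 1314.5 N
τ_a = K_W·8F_aD/(πd³) = 1.1249 × 104.11 = 117.11 MPa
τ_m = K_s·8F_mD/(πd³) = 1.0435 × 384.94 = 401.68 MPa
Soderberg: 1/n_f = τ_a/S_se + τ_m/S_sy = 117.11/451 + 401.68/755 = 0.25967 + 0.53203 = 0.7917
n_f = 1/0.7917 = 1.263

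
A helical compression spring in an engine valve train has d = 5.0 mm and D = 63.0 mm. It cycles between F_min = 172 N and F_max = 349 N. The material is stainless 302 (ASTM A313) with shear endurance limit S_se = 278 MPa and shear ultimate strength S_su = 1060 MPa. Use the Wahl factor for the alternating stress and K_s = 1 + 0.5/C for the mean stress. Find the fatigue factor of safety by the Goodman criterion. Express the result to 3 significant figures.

1.28

C = D/d = 63.0/5.0 = 12.6000; K_W = (4C−1)/(4C−4)+0.615/C = 1.1135; K_s = 1+0.5/C = 1.0397
F_a = (F_max−F_min)/2 = 88.5 N; F_m = (F_max+F_min)/2 = 260.5 N
τ_a = K_W·8F_aD/(πd³) = 1.1135 × 113.58 = 126.47 MPa
τ_m = K_s·8F_mD/(πd³) = 1.0397 × 334.33 = 347.6 MPa
Goodman: 1/n_f = τ_a/S_se + τ_m/S_su = 126.47/278 + 347.6/1060 = 0.45493 + 0.32792 = 0.78286
n_f = 1/0.78286 = 1.277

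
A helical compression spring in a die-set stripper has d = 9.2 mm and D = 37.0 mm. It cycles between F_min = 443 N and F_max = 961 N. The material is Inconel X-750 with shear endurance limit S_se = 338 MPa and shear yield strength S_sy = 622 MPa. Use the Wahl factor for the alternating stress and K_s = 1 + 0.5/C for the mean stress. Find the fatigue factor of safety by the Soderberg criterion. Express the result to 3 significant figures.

C = D/d = 37.0/9.2 = 4.0217; K_W = (4C−1)/(4C−4)+0.615/C = 1.4011; K_s = 1+0.5/C = 1.1243
F_a = (F_max−F_min)/2 = 259 N; F_m = (F_max+F_min)/2 = 702 N
τ_a = K_W·8F_aD/(πd³) = 1.4011 × 31.338 = 43.909 MPa
τ_m = K_s·8F_mD/(πd³) = 1.1243 × 84.941 = 95.501 MPa
Soderberg: 1/n_f = τ_a/S_se + τ_m/S_sy = 43.909/338 + 95.501/622 = 0.12991 + 0.15354 = 0.28345
n_f = 1/0.28345 = 3.528

3.53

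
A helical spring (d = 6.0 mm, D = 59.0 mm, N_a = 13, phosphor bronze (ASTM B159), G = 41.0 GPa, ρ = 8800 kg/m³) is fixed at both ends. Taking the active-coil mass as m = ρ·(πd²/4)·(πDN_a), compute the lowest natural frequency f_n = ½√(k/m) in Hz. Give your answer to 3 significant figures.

32.2 Hz

k = Gd⁴/(8D³N_a) = (41.0×10³)(6.0⁴)/(8·59.0³·13) = 2.4877 N/mm = 2487.7 N/m
Wire length L = πDN_a = π·59.0·13 = 2409.6 mm
m = ρ·(πd²/4)·L = 8800 × 28.274×10⁻⁶ m² × 2.4096 m = 0.59954 kg
f_n = ½√(k/m) = 0.5·√(2487.7/0.59954) = 0.5·√(4149.3) = 32.208 Hz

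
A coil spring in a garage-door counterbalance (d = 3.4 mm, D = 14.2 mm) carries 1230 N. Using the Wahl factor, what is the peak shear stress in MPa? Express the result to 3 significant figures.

1570 MPa

Spring index C = D/d = 14.2/3.4 = 4.1765
K_W = (4C−1)/(4C−4) + 0.615/C = 15.706/12.706 + 0.1473 = 1.3834
τ₀ = 8FD/(πd³) = 8·1230·14.2/(π·3.4³) = 139728/123.48 = 1131.6 MPa
τ_max = K·τ₀ = 1.3834 × 1131.6 = 1565.4 MPa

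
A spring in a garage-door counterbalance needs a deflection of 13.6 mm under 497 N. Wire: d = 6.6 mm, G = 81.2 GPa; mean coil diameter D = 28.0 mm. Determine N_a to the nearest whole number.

24

Required rate k = F/δ = 497/13.6 = 36.544 N/mm
N_a = Gd⁴/(8D³k) = (81.2×10³ × 6.6⁴)/(8 × 28.0³ × 36.544)
    = 1.54075e+08 / 6.41773e+06 = 24.01 → 24 coils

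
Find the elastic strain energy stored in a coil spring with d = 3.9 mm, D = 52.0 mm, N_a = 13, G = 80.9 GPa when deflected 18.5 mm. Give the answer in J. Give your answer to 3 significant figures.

k = Gd⁴/(8D³N_a) = (80.9×10³)(3.9⁴)/(8·52.0³·13) = 1.2799 N/mm
U = ½kδ² = 0.5 × 1.2799 × 18.5² = 219.02 N·mm = 0.21902 J

0.219 J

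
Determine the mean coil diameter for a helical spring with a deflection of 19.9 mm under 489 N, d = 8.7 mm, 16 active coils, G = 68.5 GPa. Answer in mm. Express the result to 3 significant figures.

Required rate k = F/δ = 489/19.9 = 24.573 N/mm
D = (Gd⁴/(8N_a·k))^(1/3) = (68.5×10³·8.7⁴/(8·16·24.573))^(1/3)
  = (124768)^(1/3) = 49.9690 mm

50.0 mm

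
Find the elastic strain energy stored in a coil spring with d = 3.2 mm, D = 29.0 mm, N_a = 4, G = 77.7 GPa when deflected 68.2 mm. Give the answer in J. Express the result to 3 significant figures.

24.3 J

k = Gd⁴/(8D³N_a) = (77.7×10³)(3.2⁴)/(8·29.0³·4) = 10.439 N/mm
U = ½kδ² = 0.5 × 10.439 × 68.2² = 24278 N·mm = 24.278 J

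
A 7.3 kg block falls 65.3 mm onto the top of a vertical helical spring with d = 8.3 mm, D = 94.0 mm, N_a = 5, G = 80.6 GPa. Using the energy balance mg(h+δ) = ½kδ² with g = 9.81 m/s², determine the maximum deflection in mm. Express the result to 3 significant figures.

k = Gd⁴/(8D³N_a) = (80.6×10³)(8.3⁴)/(8·94.0³·5) = 11.513 N/mm
W = mg = 7.3 × 9.81 = 71.613 N
½kδ² − Wδ − Wh = 0 → δ = (W + √(W² + 2kWh))/k
δ = (71.613 + √(5128.4 + 107681))/11.513 = (71.613 + 335.87)/11.513 = 35.392 mm

35.4 mm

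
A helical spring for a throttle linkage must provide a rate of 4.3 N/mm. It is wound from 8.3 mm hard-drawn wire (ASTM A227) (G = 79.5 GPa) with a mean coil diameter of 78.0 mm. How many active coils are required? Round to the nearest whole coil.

23

N_a = Gd⁴/(8D³k) = (79.5×10³ × 8.3⁴)/(8 × 78.0³ × 4.3)
    = 3.77294e+08 / 1.63246e+07 = 23.11 → 23 coils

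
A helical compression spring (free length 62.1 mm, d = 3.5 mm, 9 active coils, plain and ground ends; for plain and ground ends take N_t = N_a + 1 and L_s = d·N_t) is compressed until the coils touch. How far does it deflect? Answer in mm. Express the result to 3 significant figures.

27.1 mm

N_t = 10; L_s = 3.5·10 = 35 mm
δ_solid = L₀ − L_s = 62.1 − 35 = 27.1 mm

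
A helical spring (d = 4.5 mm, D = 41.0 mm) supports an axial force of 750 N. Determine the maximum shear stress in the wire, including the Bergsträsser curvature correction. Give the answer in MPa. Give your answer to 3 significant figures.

Spring index C = D/d = 41.0/4.5 = 9.1111
K_B = (4C+2)/(4C−3) = 38.444/33.444 = 1.1495
τ₀ = 8FD/(πd³) = 8·750·41.0/(π·4.5³) = 246000/286.28 = 859.31 MPa
τ_max = K·τ₀ = 1.1495 × 859.31 = 987.77 MPa

988 MPa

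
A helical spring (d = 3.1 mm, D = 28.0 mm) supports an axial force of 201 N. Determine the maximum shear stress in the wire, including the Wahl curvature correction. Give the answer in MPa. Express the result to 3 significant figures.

Spring index C = D/d = 28.0/3.1 = 9.0323
K_W = (4C−1)/(4C−4) + 0.615/C = 35.129/32.129 + 0.0681 = 1.1615
τ₀ = 8FD/(πd³) = 8·201·28.0/(π·3.1³) = 45024/93.591 = 481.07 MPa
τ_max = K·τ₀ = 1.1615 × 481.07 = 558.75 MPa

559 MPa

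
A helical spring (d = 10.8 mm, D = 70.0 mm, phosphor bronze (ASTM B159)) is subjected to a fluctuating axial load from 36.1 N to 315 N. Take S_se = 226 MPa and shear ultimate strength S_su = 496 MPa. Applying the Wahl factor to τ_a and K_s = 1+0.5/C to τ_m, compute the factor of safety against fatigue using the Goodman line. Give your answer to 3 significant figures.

C = D/d = 70.0/10.8 = 6.4815; K_W = (4C−1)/(4C−4)+0.615/C = 1.2317; K_s = 1+0.5/C = 1.0771
F_a = (F_max−F_min)/2 = 139.45 N; F_m = (F_max+F_min)/2 = 175.55 N
τ_a = K_W·8F_aD/(πd³) = 1.2317 × 19.733 = 24.305 MPa
τ_m = K_s·8F_mD/(πd³) = 1.0771 × 24.841 = 26.757 MPa
Goodman: 1/n_f = τ_a/S_se + τ_m/S_su = 24.305/226 + 26.757/496 = 0.10754 + 0.05395 = 0.16149
n_f = 1/0.16149 = 6.192

6.19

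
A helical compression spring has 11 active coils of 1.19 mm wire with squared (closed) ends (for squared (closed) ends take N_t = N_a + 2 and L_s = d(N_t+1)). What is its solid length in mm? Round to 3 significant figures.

16.7 mm

squared (closed) ends: N_t = N_a + 2 = 11 + 2 = 13
L_s = d·(N_t+1) = 1.19 × 14 = 16.66 mm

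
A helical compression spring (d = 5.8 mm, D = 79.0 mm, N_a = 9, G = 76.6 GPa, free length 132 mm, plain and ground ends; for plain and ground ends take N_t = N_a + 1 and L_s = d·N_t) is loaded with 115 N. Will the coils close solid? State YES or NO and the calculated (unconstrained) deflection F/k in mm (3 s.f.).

k = Gd⁴/(8D³N_a) = (76.6×10³)(5.8⁴)/(8·79.0³·9) = 2.4419 N/mm
N_t = 10; L_s = 5.8·10 = 58 mm; δ_solid = L₀ − L_s = 132 − 58 = 74 mm
δ = F/k = 115/2.4419 = 47.095 mm
δ < δ_solid → spring does not go solid

NO, δ = 47.1 mm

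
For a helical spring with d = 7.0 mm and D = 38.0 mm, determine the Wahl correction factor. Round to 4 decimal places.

C = D/d = 38.0/7.0 = 5.4286
K_W = (4C−1)/(4C−4) + 0.615/C = 20.714/17.714 + 0.1133 = 1.2826

1.2826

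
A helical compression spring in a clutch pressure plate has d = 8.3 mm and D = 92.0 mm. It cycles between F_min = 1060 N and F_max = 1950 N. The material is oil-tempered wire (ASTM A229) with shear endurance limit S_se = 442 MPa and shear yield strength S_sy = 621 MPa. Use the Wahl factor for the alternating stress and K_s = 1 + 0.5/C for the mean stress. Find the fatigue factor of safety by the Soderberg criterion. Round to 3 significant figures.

0.665

C = D/d = 92.0/8.3 = 11.0843; K_W = (4C−1)/(4C−4)+0.615/C = 1.1299; K_s = 1+0.5/C = 1.0451
F_a = (F_max−F_min)/2 = 445 N; F_m = (F_max+F_min)/2 = 1505 N
τ_a = K_W·8F_aD/(πd³) = 1.1299 × 182.33 = 206 MPa
τ_m = K_s·8F_mD/(πd³) = 1.0451 × 616.64 = 644.45 MPa
Soderberg: 1/n_f = τ_a/S_se + τ_m/S_sy = 206/442 + 644.45/621 = 0.46607 + 1.03777 = 1.5038
n_f = 1/1.5038 = 0.665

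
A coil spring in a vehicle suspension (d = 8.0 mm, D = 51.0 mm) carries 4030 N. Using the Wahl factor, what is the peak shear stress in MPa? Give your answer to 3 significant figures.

1260 MPa

Spring index C = D/d = 51.0/8.0 = 6.3750
K_W = (4C−1)/(4C−4) + 0.615/C = 24.500/21.500 + 0.0965 = 1.2360
τ₀ = 8FD/(πd³) = 8·4030·51.0/(π·8.0³) = 1.64424e+06/1608.5 = 1022.2 MPa
τ_max = K·τ₀ = 1.2360 × 1022.2 = 1263.5 MPa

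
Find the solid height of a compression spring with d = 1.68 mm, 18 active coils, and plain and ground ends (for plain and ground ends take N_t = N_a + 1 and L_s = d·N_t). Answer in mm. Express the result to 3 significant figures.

plain and ground ends: N_t = N_a + 1 = 18 + 1 = 19
L_s = d·N_t = 1.68 × 19 = 31.92 mm

31.9 mm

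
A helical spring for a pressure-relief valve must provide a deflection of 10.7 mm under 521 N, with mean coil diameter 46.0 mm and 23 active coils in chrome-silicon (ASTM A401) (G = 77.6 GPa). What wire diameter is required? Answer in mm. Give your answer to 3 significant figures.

10.3 mm

Required rate k = F/δ = 521/10.7 = 48.692 N/mm
d = (8D³N_a·k / G)^(1/4) = (8·46.0³·23·48.692 / (77.6×10³))^0.25
  = (11238)^0.25 = 10.2961 mm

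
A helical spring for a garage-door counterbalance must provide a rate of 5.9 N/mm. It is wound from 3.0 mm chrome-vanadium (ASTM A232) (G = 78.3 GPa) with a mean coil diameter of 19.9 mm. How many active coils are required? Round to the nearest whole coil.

17

N_a = Gd⁴/(8D³k) = (78.3×10³ × 3.0⁴)/(8 × 19.9³ × 5.9)
    = 6.3423e+06 / 371964 = 17.05 → 17 coils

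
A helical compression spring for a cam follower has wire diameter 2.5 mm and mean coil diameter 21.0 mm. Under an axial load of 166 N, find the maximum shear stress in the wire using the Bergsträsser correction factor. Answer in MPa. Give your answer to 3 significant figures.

Spring index C = D/d = 21.0/2.5 = 8.4000
K_B = (4C+2)/(4C−3) = 35.600/30.600 = 1.1634
τ₀ = 8FD/(πd³) = 8·166·21.0/(π·2.5³) = 27888/49.087 = 568.13 MPa
τ_max = K·τ₀ = 1.1634 × 568.13 = 660.96 MPa

661 MPa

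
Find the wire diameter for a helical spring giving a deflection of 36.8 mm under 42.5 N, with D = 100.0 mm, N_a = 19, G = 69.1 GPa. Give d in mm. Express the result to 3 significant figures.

7.10 mm

Required rate k = F/δ = 42.5/36.8 = 1.1549 N/mm
d = (8D³N_a·k / G)^(1/4) = (8·100.0³·19·1.1549 / (69.1×10³))^0.25
  = (2540.4)^0.25 = 7.0995 mm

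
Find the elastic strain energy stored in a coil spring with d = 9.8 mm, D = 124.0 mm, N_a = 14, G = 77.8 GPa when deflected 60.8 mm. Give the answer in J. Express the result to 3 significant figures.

6.21 J

k = Gd⁴/(8D³N_a) = (77.8×10³)(9.8⁴)/(8·124.0³·14) = 3.3605 N/mm
U = ½kδ² = 0.5 × 3.3605 × 60.8² = 6211.2 N·mm = 6.2112 J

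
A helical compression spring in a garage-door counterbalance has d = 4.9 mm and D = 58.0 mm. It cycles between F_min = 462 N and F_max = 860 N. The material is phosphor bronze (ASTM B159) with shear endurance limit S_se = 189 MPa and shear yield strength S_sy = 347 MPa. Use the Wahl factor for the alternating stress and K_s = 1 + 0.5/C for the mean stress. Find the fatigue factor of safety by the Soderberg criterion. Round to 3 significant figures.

C = D/d = 58.0/4.9 = 11.8367; K_W = (4C−1)/(4C−4)+0.615/C = 1.1212; K_s = 1+0.5/C = 1.0422
F_a = (F_max−F_min)/2 = 199 N; F_m = (F_max+F_min)/2 = 661 N
τ_a = K_W·8F_aD/(πd³) = 1.1212 × 249.82 = 280.09 MPa
τ_m = K_s·8F_mD/(πd³) = 1.0422 × 829.82 = 864.87 MPa
Soderberg: 1/n_f = τ_a/S_se + τ_m/S_sy = 280.09/189 + 864.87/347 = 1.48198 + 2.49241 = 3.9744
n_f = 1/3.9744 = 0.2516

0.252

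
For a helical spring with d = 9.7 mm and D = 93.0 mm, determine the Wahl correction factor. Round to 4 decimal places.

1.1515

C = D/d = 93.0/9.7 = 9.5876
K_W = (4C−1)/(4C−4) + 0.615/C = 37.351/34.351 + 0.0641 = 1.1515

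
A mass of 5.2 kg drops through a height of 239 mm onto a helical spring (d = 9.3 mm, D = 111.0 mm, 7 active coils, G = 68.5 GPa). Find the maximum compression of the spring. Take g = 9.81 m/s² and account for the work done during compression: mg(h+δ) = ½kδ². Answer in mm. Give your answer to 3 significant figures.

68.5 mm

k = Gd⁴/(8D³N_a) = (68.5×10³)(9.3⁴)/(8·111.0³·7) = 6.6906 N/mm
W = mg = 5.2 × 9.81 = 51.012 N
½kδ² − Wδ − Wh = 0 → δ = (W + √(W² + 2kWh))/k
δ = (51.012 + √(2602.2 + 163142))/6.6906 = (51.012 + 407.12)/6.6906 = 68.473 mm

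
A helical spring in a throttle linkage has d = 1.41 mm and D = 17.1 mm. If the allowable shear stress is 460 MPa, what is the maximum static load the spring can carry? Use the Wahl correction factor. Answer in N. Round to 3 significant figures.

26.5 N

C = D/d = 17.1/1.41 = 12.1277
K_W = (4C−1)/(4C−4) + 0.615/C = 47.511/44.511 + 0.0507 = 1.1181
τ_max = K·8FD/(πd³) → F_max = τ_allow·πd³/(8DK)
F_max = 460·π·1.41³/(8·17.1·1.1181) = 4051/152.96 = 26.485 N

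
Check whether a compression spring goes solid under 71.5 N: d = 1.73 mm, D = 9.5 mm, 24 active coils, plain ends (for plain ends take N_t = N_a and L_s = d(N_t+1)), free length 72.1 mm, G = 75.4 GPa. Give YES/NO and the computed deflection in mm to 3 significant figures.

k = Gd⁴/(8D³N_a) = (75.4×10³)(1.73⁴)/(8·9.5³·24) = 4.1028 N/mm
N_t = 24; L_s = 1.73·25 = 43.25 mm; δ_solid = L₀ − L_s = 72.1 − 43.25 = 28.85 mm
δ = F/k = 71.5/4.1028 = 17.427 mm
δ < δ_solid → spring does not go solid

NO, δ = 17.4 mm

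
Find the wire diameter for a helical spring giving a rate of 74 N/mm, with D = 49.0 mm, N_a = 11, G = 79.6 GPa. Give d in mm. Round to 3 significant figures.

9.90 mm

d = (8D³N_a·k / G)^(1/4) = (8·49.0³·11·74 / (79.6×10³))^0.25
  = (9624.8)^0.25 = 9.9048 mm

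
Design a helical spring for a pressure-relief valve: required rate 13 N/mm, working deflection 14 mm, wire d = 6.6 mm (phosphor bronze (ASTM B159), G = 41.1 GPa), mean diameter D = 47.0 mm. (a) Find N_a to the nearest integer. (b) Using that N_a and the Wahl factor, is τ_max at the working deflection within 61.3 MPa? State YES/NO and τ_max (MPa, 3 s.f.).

(a) 7 coils; (b) NO, τ_max = 94.5 MPa

N_a = Gd⁴/(8D³k) = (41.1×10³)(6.6⁴)/(8·47.0³·13) = 7.223 → N_a = 7
Actual rate k = Gd⁴/(8D³·7) = 13.413 N/mm
Working load F = kδ = 13.413·14 = 187.79 N
C = 47.0/6.6 = 7.1212; K_W = (4C−1)/(4C−4)+0.615/C = 1.2089
τ_max = K_W·8FD/(πd³) = 1.2089·78.175 = 94.505 MPa
τ_max > 61.3 MPa → exceeds allowable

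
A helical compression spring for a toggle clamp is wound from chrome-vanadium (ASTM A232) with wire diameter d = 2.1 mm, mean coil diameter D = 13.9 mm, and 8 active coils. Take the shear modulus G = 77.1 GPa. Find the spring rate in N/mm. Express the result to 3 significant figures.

8.72 N/mm

k = Gd⁴/(8D³N_a) = (77.1×10³ × 2.1⁴) / (8 × 13.9³ × 8)
  = 1.49945e+06 / 171880 = 8.7238 N/mm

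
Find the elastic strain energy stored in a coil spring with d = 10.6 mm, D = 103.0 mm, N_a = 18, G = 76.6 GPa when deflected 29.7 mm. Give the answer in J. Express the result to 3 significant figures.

k = Gd⁴/(8D³N_a) = (76.6×10³)(10.6⁴)/(8·103.0³·18) = 6.1458 N/mm
U = ½kδ² = 0.5 × 6.1458 × 29.7² = 2710.6 N·mm = 2.7106 J

2.71 J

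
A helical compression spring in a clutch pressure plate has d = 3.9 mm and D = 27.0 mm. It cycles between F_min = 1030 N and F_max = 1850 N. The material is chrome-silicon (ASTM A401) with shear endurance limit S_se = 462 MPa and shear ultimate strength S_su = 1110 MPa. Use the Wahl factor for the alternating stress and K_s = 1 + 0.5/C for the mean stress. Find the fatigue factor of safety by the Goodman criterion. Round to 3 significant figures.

C = D/d = 27.0/3.9 = 6.9231; K_W = (4C−1)/(4C−4)+0.615/C = 1.2155; K_s = 1+0.5/C = 1.0722
F_a = (F_max−F_min)/2 = 410 N; F_m = (F_max+F_min)/2 = 1440 N
τ_a = K_W·8F_aD/(πd³) = 1.2155 × 475.22 = 577.61 MPa
τ_m = K_s·8F_mD/(πd³) = 1.0722 × 1669.1 = 1789.6 MPa
Goodman: 1/n_f = τ_a/S_se + τ_m/S_su = 577.61/462 + 1789.6/1110 = 1.25023 + 1.61226 = 2.8625
n_f = 1/2.8625 = 0.3493

0.349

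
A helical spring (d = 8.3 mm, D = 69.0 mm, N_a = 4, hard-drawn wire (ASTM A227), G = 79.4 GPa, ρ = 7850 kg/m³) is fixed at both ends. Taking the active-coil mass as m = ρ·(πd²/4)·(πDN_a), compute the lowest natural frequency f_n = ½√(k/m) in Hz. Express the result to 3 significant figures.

k = Gd⁴/(8D³N_a) = (79.4×10³)(8.3⁴)/(8·69.0³·4) = 35.846 N/mm = 35846 N/m
Wire length L = πDN_a = π·69.0·4 = 867.08 mm
m = ρ·(πd²/4)·L = 7850 × 54.106×10⁻⁶ m² × 0.86708 m = 0.36828 kg
f_n = ½√(k/m) = 0.5·√(35846/0.36828) = 0.5·√(97333) = 155.99 Hz

156 Hz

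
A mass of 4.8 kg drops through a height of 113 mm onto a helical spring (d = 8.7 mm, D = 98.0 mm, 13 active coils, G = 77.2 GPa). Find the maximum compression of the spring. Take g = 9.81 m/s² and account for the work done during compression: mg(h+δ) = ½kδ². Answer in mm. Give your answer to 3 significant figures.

k = Gd⁴/(8D³N_a) = (77.2×10³)(8.7⁴)/(8·98.0³·13) = 4.5184 N/mm
W = mg = 4.8 × 9.81 = 47.088 N
½kδ² − Wδ − Wh = 0 → δ = (W + √(W² + 2kWh))/k
δ = (47.088 + √(2217.3 + 48084.1))/4.5184 = (47.088 + 224.28)/4.5184 = 60.059 mm

60.1 mm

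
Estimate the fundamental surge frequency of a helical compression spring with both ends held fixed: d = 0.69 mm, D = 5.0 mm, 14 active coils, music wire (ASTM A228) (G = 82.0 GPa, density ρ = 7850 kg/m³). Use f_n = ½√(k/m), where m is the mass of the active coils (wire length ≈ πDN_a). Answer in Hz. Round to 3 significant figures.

717 Hz

k = Gd⁴/(8D³N_a) = (82.0×10³)(0.69⁴)/(8·5.0³·14) = 1.3276 N/mm = 1327.6 N/m
Wire length L = πDN_a = π·5.0·14 = 219.91 mm
m = ρ·(πd²/4)·L = 7850 × 0.37393×10⁻⁶ m² × 0.21991 m = 0.00064551 kg
f_n = ½√(k/m) = 0.5·√(1327.6/0.00064551) = 0.5·√(2.0567e+06) = 717.06 Hz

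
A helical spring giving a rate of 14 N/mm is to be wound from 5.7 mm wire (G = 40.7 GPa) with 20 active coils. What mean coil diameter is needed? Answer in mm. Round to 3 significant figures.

26.8 mm

D = (Gd⁴/(8N_a·k))^(1/3) = (40.7×10³·5.7⁴/(8·20·14))^(1/3)
  = (19179.9)^(1/3) = 26.7680 mm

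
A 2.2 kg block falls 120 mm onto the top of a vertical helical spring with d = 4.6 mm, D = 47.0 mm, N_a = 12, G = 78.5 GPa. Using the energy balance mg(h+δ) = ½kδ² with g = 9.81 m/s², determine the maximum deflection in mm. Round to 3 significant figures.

44.9 mm

k = Gd⁴/(8D³N_a) = (78.5×10³)(4.6⁴)/(8·47.0³·12) = 3.5264 N/mm
W = mg = 2.2 × 9.81 = 21.582 N
½kδ² − Wδ − Wh = 0 → δ = (W + √(W² + 2kWh))/k
δ = (21.582 + √(465.78 + 18265.8))/3.5264 = (21.582 + 136.86)/3.5264 = 44.931 mm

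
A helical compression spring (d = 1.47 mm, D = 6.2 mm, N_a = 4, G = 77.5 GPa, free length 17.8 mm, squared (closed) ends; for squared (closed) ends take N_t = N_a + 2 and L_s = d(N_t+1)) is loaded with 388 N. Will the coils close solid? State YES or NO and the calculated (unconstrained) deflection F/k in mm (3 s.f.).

YES, δ = 8.18 mm

k = Gd⁴/(8D³N_a) = (77.5×10³)(1.47⁴)/(8·6.2³·4) = 47.451 N/mm
N_t = 6; L_s = 1.47·7 = 10.29 mm; δ_solid = L₀ − L_s = 17.8 − 10.29 = 7.51 mm
δ = F/k = 388/47.451 = 8.1768 mm
δ ≥ δ_solid → spring goes solid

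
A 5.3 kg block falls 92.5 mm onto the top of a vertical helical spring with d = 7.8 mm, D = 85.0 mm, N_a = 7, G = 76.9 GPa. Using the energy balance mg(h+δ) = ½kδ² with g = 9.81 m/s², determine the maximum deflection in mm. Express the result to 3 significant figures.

40.9 mm

k = Gd⁴/(8D³N_a) = (76.9×10³)(7.8⁴)/(8·85.0³·7) = 8.2768 N/mm
W = mg = 5.3 × 9.81 = 51.993 N
½kδ² − Wδ − Wh = 0 → δ = (W + √(W² + 2kWh))/k
δ = (51.993 + √(2703.3 + 79611.6))/8.2768 = (51.993 + 286.91)/8.2768 = 40.946 mm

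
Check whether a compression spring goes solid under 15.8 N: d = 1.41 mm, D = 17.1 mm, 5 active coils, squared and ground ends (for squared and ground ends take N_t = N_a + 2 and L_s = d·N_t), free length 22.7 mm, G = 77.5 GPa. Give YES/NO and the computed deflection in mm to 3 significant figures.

NO, δ = 10.3 mm

k = Gd⁴/(8D³N_a) = (77.5×10³)(1.41⁴)/(8·17.1³·5) = 1.5315 N/mm
N_t = 7; L_s = 1.41·7 = 9.87 mm; δ_solid = L₀ − L_s = 22.7 − 9.87 = 12.83 mm
δ = F/k = 15.8/1.5315 = 10.316 mm
δ < δ_solid → spring does not go solid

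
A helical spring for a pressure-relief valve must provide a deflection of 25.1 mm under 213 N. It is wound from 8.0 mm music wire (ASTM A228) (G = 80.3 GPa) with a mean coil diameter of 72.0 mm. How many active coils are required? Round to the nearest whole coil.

13

Required rate k = F/δ = 213/25.1 = 8.4861 N/mm
N_a = Gd⁴/(8D³k) = (80.3×10³ × 8.0⁴)/(8 × 72.0³ × 8.4861)
    = 3.28909e+08 / 2.53392e+07 = 12.98 → 13 coils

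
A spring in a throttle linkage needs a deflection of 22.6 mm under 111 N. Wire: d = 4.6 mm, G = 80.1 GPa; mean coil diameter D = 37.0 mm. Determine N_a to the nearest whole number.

18

Required rate k = F/δ = 111/22.6 = 4.9115 N/mm
N_a = Gd⁴/(8D³k) = (80.1×10³ × 4.6⁴)/(8 × 37.0³ × 4.9115)
    = 3.58644e+07 / 1.99026e+06 = 18.02 → 18 coils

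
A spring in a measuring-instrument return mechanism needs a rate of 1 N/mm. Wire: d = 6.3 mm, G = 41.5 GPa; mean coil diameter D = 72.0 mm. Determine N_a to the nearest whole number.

N_a = Gd⁴/(8D³k) = (41.5×10³ × 6.3⁴)/(8 × 72.0³ × 1)
    = 6.53748e+07 / 2.98598e+06 = 21.89 → 22 coils

22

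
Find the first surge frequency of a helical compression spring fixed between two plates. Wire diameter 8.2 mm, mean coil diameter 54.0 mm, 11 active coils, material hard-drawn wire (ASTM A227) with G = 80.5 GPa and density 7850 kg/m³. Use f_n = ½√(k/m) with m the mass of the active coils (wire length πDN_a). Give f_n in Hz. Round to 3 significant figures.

k = Gd⁴/(8D³N_a) = (80.5×10³)(8.2⁴)/(8·54.0³·11) = 26.266 N/mm = 26266 N/m
Wire length L = πDN_a = π·54.0·11 = 1866.1 mm
m = ρ·(πd²/4)·L = 7850 × 52.81×10⁻⁶ m² × 1.8661 m = 0.77361 kg
f_n = ½√(k/m) = 0.5·√(26266/0.77361) = 0.5·√(33952) = 92.13 Hz

92.1 Hz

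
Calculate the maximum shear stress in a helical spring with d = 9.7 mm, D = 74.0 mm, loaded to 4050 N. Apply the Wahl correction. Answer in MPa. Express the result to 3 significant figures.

998 MPa

Spring index C = D/d = 74.0/9.7 = 7.6289
K_W = (4C−1)/(4C−4) + 0.615/C = 29.515/26.515 + 0.0806 = 1.1938
τ₀ = 8FD/(πd³) = 8·4050·74.0/(π·9.7³) = 2.3976e+06/2867.2 = 836.2 MPa
τ_max = K·τ₀ = 1.1938 × 836.2 = 998.22 MPa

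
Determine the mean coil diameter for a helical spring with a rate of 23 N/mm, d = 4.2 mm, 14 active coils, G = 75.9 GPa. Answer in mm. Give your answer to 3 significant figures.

D = (Gd⁴/(8N_a·k))^(1/3) = (75.9×10³·4.2⁴/(8·14·23))^(1/3)
  = (9168.39)^(1/3) = 20.9298 mm

20.9 mm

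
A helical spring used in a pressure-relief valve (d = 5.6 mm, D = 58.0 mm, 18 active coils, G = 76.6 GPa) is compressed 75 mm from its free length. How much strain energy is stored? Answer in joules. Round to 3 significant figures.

7.54 J

k = Gd⁴/(8D³N_a) = (76.6×10³)(5.6⁴)/(8·58.0³·18) = 2.6812 N/mm
U = ½kδ² = 0.5 × 2.6812 × 75² = 7541 N·mm = 7.541 J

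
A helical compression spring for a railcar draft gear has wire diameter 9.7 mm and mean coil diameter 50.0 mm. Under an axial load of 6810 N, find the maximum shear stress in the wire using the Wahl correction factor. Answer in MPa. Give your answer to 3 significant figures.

Spring index C = D/d = 50.0/9.7 = 5.1546
K_W = (4C−1)/(4C−4) + 0.615/C = 19.619/16.619 + 0.1193 = 1.2998
τ₀ = 8FD/(πd³) = 8·6810·50.0/(π·9.7³) = 2.724e+06/2867.2 = 950.04 MPa
τ_max = K·τ₀ = 1.2998 × 950.04 = 1234.9 MPa

1230 MPa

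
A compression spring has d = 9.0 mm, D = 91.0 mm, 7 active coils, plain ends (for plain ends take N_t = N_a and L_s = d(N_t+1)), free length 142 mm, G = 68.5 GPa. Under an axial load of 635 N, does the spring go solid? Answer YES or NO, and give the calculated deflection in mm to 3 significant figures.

NO, δ = 59.6 mm

k = Gd⁴/(8D³N_a) = (68.5×10³)(9.0⁴)/(8·91.0³·7) = 10.65 N/mm
N_t = 7; L_s = 9.0·8 = 72 mm; δ_solid = L₀ − L_s = 142 − 72 = 70 mm
δ = F/k = 635/10.65 = 59.625 mm
δ < δ_solid → spring does not go solid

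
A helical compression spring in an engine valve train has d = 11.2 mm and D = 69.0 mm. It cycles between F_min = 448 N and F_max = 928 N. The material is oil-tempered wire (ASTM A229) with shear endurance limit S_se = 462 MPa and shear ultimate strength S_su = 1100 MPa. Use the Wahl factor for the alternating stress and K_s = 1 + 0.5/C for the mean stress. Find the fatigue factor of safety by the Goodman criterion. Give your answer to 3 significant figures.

C = D/d = 69.0/11.2 = 6.1607; K_W = (4C−1)/(4C−4)+0.615/C = 1.2452; K_s = 1+0.5/C = 1.0812
F_a = (F_max−F_min)/2 = 240 N; F_m = (F_max+F_min)/2 = 688 N
τ_a = K_W·8F_aD/(πd³) = 1.2452 × 30.016 = 37.374 MPa
τ_m = K_s·8F_mD/(πd³) = 1.0812 × 86.045 = 93.028 MPa
Goodman: 1/n_f = τ_a/S_se + τ_m/S_su = 37.374/462 + 93.028/1100 = 0.08090 + 0.08457 = 0.16547
n_f = 1/0.16547 = 6.044

6.04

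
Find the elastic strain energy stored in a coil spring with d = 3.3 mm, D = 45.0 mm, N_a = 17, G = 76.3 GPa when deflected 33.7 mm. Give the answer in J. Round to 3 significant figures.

k = Gd⁴/(8D³N_a) = (76.3×10³)(3.3⁴)/(8·45.0³·17) = 0.73014 N/mm
U = ½kδ² = 0.5 × 0.73014 × 33.7² = 414.6 N·mm = 0.4146 J

0.415 J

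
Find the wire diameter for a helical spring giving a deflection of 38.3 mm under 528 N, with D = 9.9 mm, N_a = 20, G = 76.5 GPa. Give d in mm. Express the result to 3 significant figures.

2.30 mm

Required rate k = F/δ = 528/38.3 = 13.786 N/mm
d = (8D³N_a·k / G)^(1/4) = (8·9.9³·20·13.786 / (76.5×10³))^0.25
  = (27.977)^0.25 = 2.2999 mm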